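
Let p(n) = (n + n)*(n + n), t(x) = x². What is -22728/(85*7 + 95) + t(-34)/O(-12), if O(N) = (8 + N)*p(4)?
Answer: -275667/7360 ≈ -37.455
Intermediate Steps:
p(n) = 4*n² (p(n) = (2*n)*(2*n) = 4*n²)
O(N) = 512 + 64*N (O(N) = (8 + N)*(4*4²) = (8 + N)*(4*16) = (8 + N)*64 = 512 + 64*N)
-22728/(85*7 + 95) + t(-34)/O(-12) = -22728/(85*7 + 95) + (-34)²/(512 + 64*(-12)) = -22728/(595 + 95) + 1156/(512 - 768) = -22728/690 + 1156/(-256) = -22728*1/690 + 1156*(-1/256) = -3788/115 - 289/64 = -275667/7360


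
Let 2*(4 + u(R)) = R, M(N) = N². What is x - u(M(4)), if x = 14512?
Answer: 14508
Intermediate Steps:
u(R) = -4 + R/2
x - u(M(4)) = 14512 - (-4 + (½)*4²) = 14512 - (-4 + (½)*16) = 14512 - (-4 + 8) = 14512 - 1*4 = 14512 - 4 = 14508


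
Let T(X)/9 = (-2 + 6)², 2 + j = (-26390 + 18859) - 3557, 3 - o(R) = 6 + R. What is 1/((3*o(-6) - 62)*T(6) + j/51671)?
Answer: -51671/394364162 ≈ -0.00013102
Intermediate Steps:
o(R) = -3 - R (o(R) = 3 - (6 + R) = 3 + (-6 - R) = -3 - R)
j = -11090 (j = -2 + ((-26390 + 18859) - 3557) = -2 + (-7531 - 3557) = -2 - 11088 = -11090)
T(X) = 144 (T(X) = 9*(-2 + 6)² = 9*4² = 9*16 = 144)
1/((3*o(-6) - 62)*T(6) + j/51671) = 1/((3*(-3 - 1*(-6)) - 62)*144 - 11090/51671) = 1/((3*(-3 + 6) - 62)*144 - 11090*1/51671) = 1/((3*3 - 62)*144 - 11090/51671) = 1/((9 - 62)*144 - 11090/51671) = 1/(-53*144 - 11090/51671) = 1/(-7632 - 11090/51671) = 1/(-394364162/51671) = -51671/394364162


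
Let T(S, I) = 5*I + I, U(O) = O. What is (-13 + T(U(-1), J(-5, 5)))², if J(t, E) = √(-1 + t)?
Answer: (13 - 6*I*√6)² ≈ -47.0 - 382.12*I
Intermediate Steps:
T(S, I) = 6*I
(-13 + T(U(-1), J(-5, 5)))² = (-13 + 6*√(-1 - 5))² = (-13 + 6*√(-6))² = (-13 + 6*(I*√6))² = (-13 + 6*I*√6)²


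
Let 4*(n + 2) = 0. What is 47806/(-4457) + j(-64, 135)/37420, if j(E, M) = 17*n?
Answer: -894526029/83390470 ≈ -10.727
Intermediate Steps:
n = -2 (n = -2 + (¼)*0 = -2 + 0 = -2)
j(E, M) = -34 (j(E, M) = 17*(-2) = -34)
47806/(-4457) + j(-64, 135)/37420 = 47806/(-4457) - 34/37420 = 47806*(-1/4457) - 34*1/37420 = -47806/4457 - 17/18710 = -894526029/83390470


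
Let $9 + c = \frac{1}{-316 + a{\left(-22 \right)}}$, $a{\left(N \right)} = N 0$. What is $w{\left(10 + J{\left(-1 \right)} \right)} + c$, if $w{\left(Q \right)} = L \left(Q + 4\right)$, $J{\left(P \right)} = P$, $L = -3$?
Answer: $- \frac{15169}{316} \approx -48.003$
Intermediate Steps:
$a{\left(N \right)} = 0$
$w{\left(Q \right)} = -12 - 3 Q$ ($w{\left(Q \right)} = - 3 \left(Q + 4\right) = - 3 \left(4 + Q\right) = -12 - 3 Q$)
$c = - \frac{2845}{316}$ ($c = -9 + \frac{1}{-316 + 0} = -9 + \frac{1}{-316} = -9 - \frac{1}{316} = - \frac{2845}{316} \approx -9.0032$)
$w{\left(10 + J{\left(-1 \right)} \right)} + c = \left(-12 - 3 \left(10 - 1\right)\right) - \frac{2845}{316} = \left(-12 - 27\right) - \frac{2845}{316} = -39 - \frac{2845}{316} = - \frac{15169}{316}$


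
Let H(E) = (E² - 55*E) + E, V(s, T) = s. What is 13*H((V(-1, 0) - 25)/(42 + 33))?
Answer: 1377688/5625 ≈ 244.92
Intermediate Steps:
H(E) = E² - 54*E
13*H((V(-1, 0) - 25)/(42 + 33)) = 13*(((-1 - 25)/(42 + 33))*(-54 + (-1 - 25)/(42 + 33))) = 13*((-26/75)*(-54 - 26/75)) = 13*((-26*1/75)*(-54 - 26*1/75)) = 13*(-26*(-54 - 26/75)/75) = 13*(-26/75*(-4076/75)) = 13*(105976/5625) = 1377688/5625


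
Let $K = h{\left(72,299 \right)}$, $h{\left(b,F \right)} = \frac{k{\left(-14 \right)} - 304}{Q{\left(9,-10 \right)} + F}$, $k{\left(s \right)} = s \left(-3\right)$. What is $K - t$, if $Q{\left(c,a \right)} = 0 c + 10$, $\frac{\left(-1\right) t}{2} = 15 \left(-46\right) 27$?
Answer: $- \frac{11513602}{309} \approx -37261.0$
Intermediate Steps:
$t = 37260$ ($t = - 2 \cdot 15 \left(-46\right) 27 = - 2 \left(\left(-690\right) 27\right) = \left(-2\right) \left(-18630\right) = 37260$)
$Q{\left(c,a \right)} = 10$ ($Q{\left(c,a \right)} = 0 + 10 = 10$)
$k{\left(s \right)} = - 3 s$
$h{\left(b,F \right)} = - \frac{262}{10 + F}$ ($h{\left(b,F \right)} = \frac{\left(-3\right) \left(-14\right) - 304}{10 + F} = \frac{42 - 304}{10 + F} = - \frac{262}{10 + F}$)
$K = - \frac{262}{309}$ ($K = - \frac{262}{10 + 299} = - \frac{262}{309} \approx -0.8479$)
$K - t = - \frac{262}{309} - 37260 = - \frac{11513602}{309}$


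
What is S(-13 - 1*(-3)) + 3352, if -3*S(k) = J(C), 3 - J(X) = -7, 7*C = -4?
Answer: 10046/3 ≈ 3348.7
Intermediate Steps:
C = -4/7 (C = (⅐)*(-4) = -4/7 ≈ -0.57143)
J(X) = 10 (J(X) = 3 - 1*(-7) = 3 + 7 = 10)
S(k) = -10/3 (S(k) = -⅓*10 = -10/3)
S(-13 - 1*(-3)) + 3352 = -10/3 + 3352 = 10046/3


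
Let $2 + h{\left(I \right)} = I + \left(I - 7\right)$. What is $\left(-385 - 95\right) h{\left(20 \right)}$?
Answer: $-14880$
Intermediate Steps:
$h{\left(I \right)} = -9 + 2 I$ ($h{\left(I \right)} = -2 + \left(I + \left(I - 7\right)\right) = -2 + \left(I + \left(-7 + I\right)\right) = -2 + \left(-7 + 2 I\right) = -9 + 2 I$)
$\left(-385 - 95\right) h{\left(20 \right)} = \left(-385 - 95\right) \left(-9 + 2 \cdot 20\right) = - 480 \left(-9 + 40\right) = \left(-480\right) 31 = -14880$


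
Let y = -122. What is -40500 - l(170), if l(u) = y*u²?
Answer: 3485300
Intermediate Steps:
l(u) = -122*u²
-40500 - l(170) = -40500 - (-122)*170² = -40500 - (-122)*28900 = -40500 - 1*(-3525800) = -40500 + 3525800 = 3485300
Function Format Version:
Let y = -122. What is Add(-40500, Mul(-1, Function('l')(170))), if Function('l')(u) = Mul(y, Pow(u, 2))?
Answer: 3485300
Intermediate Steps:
Function('l')(u) = Mul(-122, Pow(u, 2))
Add(-40500, Mul(-1, Function('l')(170))) = Add(-40500, Mul(-1, Mul(-122, Pow(170, 2)))) = Add(-40500, Mul(-1, Mul(-122, 28900))) = Add(-40500, Mul(-1, -3525800)) = Add(-40500, 3525800) = 3485300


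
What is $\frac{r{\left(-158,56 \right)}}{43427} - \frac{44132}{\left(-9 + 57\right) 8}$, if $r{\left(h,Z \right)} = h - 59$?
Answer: $- \frac{479150923}{4168992} \approx -114.93$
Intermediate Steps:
$r{\left(h,Z \right)} = -59 + h$ ($r{\left(h,Z \right)} = h - 59 = -59 + h$)
$\frac{r{\left(-158,56 \right)}}{43427} - \frac{44132}{\left(-9 + 57\right) 8} = \frac{-59 - 158}{43427} - \frac{44132}{\left(-9 + 57\right) 8} = \left(-217\right) \frac{1}{43427} - \frac{44132}{48 \cdot 8} = - \frac{217}{43427} - \frac{44132}{384} = - \frac{217}{43427} - \frac{11033}{96} = - \frac{479150923}{4168992}$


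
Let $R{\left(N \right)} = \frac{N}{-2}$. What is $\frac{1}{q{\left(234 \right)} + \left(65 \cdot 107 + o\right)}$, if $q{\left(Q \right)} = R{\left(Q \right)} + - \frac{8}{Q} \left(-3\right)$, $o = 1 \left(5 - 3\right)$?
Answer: $\frac{39}{266764} \approx 0.0001462$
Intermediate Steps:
$R{\left(N \right)} = - \frac{N}{2}$ ($R{\left(N \right)} = N \left(- \frac{1}{2}\right) = - \frac{N}{2}$)
$o = 2$ ($o = 1 \cdot 2 = 2$)
$q{\left(Q \right)} = \frac{24}{Q} - \frac{Q}{2}$ ($q{\left(Q \right)} = - \frac{Q}{2} + - \frac{8}{Q} \left(-3\right) = - \frac{Q}{2} + \frac{24}{Q} = \frac{24}{Q} - \frac{Q}{2}$)
$\frac{1}{q{\left(234 \right)} + \left(65 \cdot 107 + o\right)} = \frac{1}{\left(\frac{24}{234} - 117\right) + \left(65 \cdot 107 + 2\right)} = \frac{1}{\left(24 \cdot \frac{1}{234} - 117\right) + \left(6955 + 2\right)} = \frac{1}{\left(\frac{4}{39} - 117\right) + 6957} = \frac{1}{- \frac{4559}{39} + 6957} = \frac{1}{\frac{266764}{39}} = \frac{39}{266764}$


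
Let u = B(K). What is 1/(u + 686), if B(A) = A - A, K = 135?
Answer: 1/686 ≈ 0.0014577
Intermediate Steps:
B(A) = 0
u = 0
1/(u + 686) = 1/(0 + 686) = 1/686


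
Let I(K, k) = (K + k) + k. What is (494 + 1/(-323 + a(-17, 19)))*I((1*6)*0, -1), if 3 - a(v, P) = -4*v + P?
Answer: -402114/407 ≈ -988.00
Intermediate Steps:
a(v, P) = 3 - P + 4*v (a(v, P) = 3 - (-4*v + P) = 3 - (P - 4*v) = 3 + (-P + 4*v) = 3 - P + 4*v)
I(K, k) = K + 2*k
(494 + 1/(-323 + a(-17, 19)))*I((1*6)*0, -1) = (494 + 1/(-323 + (3 - 1*19 + 4*(-17))))*((1*6)*0 + 2*(-1)) = (494 + 1/(-323 + (3 - 19 - 68)))*(6*0 - 2) = (494 + 1/(-323 - 84))*(0 - 2) = (494 + 1/(-407))*(-2) = (494 - 1/407)*(-2) = (201057/407)*(-2) = -402114/407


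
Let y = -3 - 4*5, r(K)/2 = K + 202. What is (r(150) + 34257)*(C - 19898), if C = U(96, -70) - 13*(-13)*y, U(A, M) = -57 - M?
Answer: -831092892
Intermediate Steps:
r(K) = 404 + 2*K (r(K) = 2*(K + 202) = 2*(202 + K) = 404 + 2*K)
y = -23 (y = -3 - 20 = -23)
C = -3874 (C = (-57 - 1*(-70)) - 13*(-13)*(-23) = (-57 + 70) - (-169)*(-23) = 13 - 1*3887 = 13 - 3887 = -3874)
(r(150) + 34257)*(C - 19898) = ((404 + 2*150) + 34257)*(-3874 - 19898) = ((404 + 300) + 34257)*(-23772) = (704 + 34257)*(-23772) = 34961*(-23772) = -831092892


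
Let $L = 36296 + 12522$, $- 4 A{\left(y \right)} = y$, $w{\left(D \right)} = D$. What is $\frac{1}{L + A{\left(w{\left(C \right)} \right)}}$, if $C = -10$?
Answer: $\frac{2}{97641} \approx 2.0483 \cdot 10^{-5}$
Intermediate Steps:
$A{\left(y \right)} = - \frac{y}{4}$
$L = 48818$
$\frac{1}{L + A{\left(w{\left(C \right)} \right)}} = \frac{1}{48818 - - \frac{5}{2}} = \frac{1}{48818 + \frac{5}{2}} = \frac{1}{\frac{97641}{2}} = \frac{2}{97641}$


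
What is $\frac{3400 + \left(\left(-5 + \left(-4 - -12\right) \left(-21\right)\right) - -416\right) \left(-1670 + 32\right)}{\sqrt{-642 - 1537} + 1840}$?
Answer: $- \frac{726126560}{3387779} + \frac{394634 i \sqrt{2179}}{3387779} \approx -214.34 + 5.4376 i$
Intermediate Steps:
$\frac{3400 + \left(\left(-5 + \left(-4 - -12\right) \left(-21\right)\right) - -416\right) \left(-1670 + 32\right)}{\sqrt{-642 - 1537} + 1840} = \frac{3400 + \left(\left(-5 + \left(-4 + 12\right) \left(-21\right)\right) + 416\right) \left(-1638\right)}{\sqrt{-2179} + 1840} = \frac{3400 + \left(\left(-5 + 8 \left(-21\right)\right) + 416\right) \left(-1638\right)}{i \sqrt{2179} + 1840} = \frac{3400 + \left(\left(-5 - 168\right) + 416\right) \left(-1638\right)}{1840 + i \sqrt{2179}} = \frac{3400 + \left(-173 + 416\right) \left(-1638\right)}{1840 + i \sqrt{2179}} = \frac{3400 + 243 \left(-1638\right)}{1840 + i \sqrt{2179}} = \frac{3400 - 398034}{1840 + i \sqrt{2179}} = - \frac{394634}{1840 + i \sqrt{2179}}$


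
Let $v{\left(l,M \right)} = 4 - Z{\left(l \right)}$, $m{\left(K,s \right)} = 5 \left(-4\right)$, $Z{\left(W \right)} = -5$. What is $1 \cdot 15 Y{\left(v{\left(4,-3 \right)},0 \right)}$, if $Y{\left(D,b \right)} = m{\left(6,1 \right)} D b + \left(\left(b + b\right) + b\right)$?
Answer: $0$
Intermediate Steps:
$m{\left(K,s \right)} = -20$
$v{\left(l,M \right)} = 9$ ($v{\left(l,M \right)} = 4 - -5 = 4 + 5 = 9$)
$Y{\left(D,b \right)} = 3 b - 20 D b$ ($Y{\left(D,b \right)} = - 20 D b + \left(\left(b + b\right) + b\right) = - 20 D b + \left(2 b + b\right) = - 20 D b + 3 b = 3 b - 20 D b$)
$1 \cdot 15 Y{\left(v{\left(4,-3 \right)},0 \right)} = 1 \cdot 15 \cdot 0 \left(3 - 180\right) = 15 \cdot 0 \left(3 - 180\right) = 15 \cdot 0 \left(-177\right) = 15 \cdot 0 = 0$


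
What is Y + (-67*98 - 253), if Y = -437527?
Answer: -444346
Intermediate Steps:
Y + (-67*98 - 253) = -437527 + (-67*98 - 253) = -437527 + (-6566 - 253) = -437527 - 6819 = -444346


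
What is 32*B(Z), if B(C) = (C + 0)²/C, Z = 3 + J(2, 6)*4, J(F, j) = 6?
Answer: 864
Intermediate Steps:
Z = 27 (Z = 3 + 6*4 = 3 + 24 = 27)
B(C) = C (B(C) = C²/C = C)
32*B(Z) = 32*27 = 864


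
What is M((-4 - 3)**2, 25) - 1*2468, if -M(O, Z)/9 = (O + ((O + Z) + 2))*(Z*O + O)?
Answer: -1435718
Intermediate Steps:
M(O, Z) = -9*(O + O*Z)*(2 + Z + 2*O) (M(O, Z) = -9*(O + ((O + Z) + 2))*(Z*O + O) = -9*(O + (2 + O + Z))*(O*Z + O) = -9*(2 + Z + 2*O)*(O + O*Z) = -9*(O + O*Z)*(2 + Z + 2*O))
M((-4 - 3)**2, 25) - 1*2468 = -9*(-4 - 3)**2*(2 + 25**2 + 2*(-4 - 3)**2 + 3*25 + 2*(-4 - 3)**2*25) - 1*2468 = -9*(-7)**2*(2 + 625 + 2*(-7)**2 + 75 + 2*(-7)**2*25) - 2468 = -9*49*(2 + 625 + 2*49 + 75 + 2*49*25) - 2468 = -9*49*(2 + 625 + 98 + 75 + 2450) - 2468 = -9*49*3250 - 2468 = -1433250 - 2468 = -1435718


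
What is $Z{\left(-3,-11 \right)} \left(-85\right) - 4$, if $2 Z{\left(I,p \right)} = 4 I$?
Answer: $506$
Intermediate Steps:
$Z{\left(I,p \right)} = 2 I$ ($Z{\left(I,p \right)} = \frac{4 I}{2} = 2 I$)
$Z{\left(-3,-11 \right)} \left(-85\right) - 4 = 2 \left(-3\right) \left(-85\right) - 4 = \left(-6\right) \left(-85\right) - 4 = 510 - 4 = 506$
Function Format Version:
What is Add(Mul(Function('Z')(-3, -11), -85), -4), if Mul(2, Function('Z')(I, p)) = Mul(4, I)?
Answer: 506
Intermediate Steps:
Function('Z')(I, p) = Mul(2, I) (Function('Z')(I, p) = Mul(Rational(1, 2), Mul(4, I)) = Mul(2, I))
Add(Mul(Function('Z')(-3, -11), -85), -4) = Add(Mul(Mul(2, -3), -85), -4) = Add(Mul(-6, -85), -4) = Add(510, -4) = 506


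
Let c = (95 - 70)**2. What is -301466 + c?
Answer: -300841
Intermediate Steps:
c = 625 (c = 25**2 = 625)
-301466 + c = -301466 + 625 = -300841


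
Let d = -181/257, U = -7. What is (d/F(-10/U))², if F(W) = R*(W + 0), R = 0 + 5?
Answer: 1605289/165122500 ≈ 0.0097218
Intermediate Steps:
R = 5
F(W) = 5*W (F(W) = 5*(W + 0) = 5*W)
d = -181/257 (d = -181*1/257 = -181/257 ≈ -0.70428)
(d/F(-10/U))² = (-181/(257*(5*(-10/(-7)))))² = (-181/(257*(5*(-10*(-⅐)))))² = (-181/(257*(5*(10/7))))² = (-181/(257*50/7))² = (-181/257*7/50)² = (-1267/12850)² = 1605289/165122500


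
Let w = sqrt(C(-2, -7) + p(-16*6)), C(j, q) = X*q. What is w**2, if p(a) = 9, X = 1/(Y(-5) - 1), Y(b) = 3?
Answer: 11/2 ≈ 5.5000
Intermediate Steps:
X = 1/2 (X = 1/(3 - 1) = 1/2 ≈ 0.50000)
C(j, q) = q/2
w = sqrt(22)/2 (w = sqrt((1/2)*(-7) + 9) = sqrt(-7/2 + 9) = sqrt(11/2) = sqrt(22)/2 ≈ 2.3452)
w**2 = (sqrt(22)/2)**2 = 11/2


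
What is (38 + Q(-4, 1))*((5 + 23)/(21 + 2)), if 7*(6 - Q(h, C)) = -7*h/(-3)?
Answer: 3808/69 ≈ 55.188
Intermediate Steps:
Q(h, C) = 6 - h/3 (Q(h, C) = 6 - (-7*h)/(7*(-3)) = 6 - (-7*h)*(-1)/(7*3) = 6 - h/3)
(38 + Q(-4, 1))*((5 + 23)/(21 + 2)) = (38 + (6 - 1/3*(-4)))*((5 + 23)/(21 + 2)) = (38 + (6 + 4/3))*(28/23) = (38 + 22/3)*(28*(1/23)) = (136/3)*(28/23) = 3808/69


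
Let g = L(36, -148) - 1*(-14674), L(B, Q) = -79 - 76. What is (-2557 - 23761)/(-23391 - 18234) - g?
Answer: -604327057/41625 ≈ -14518.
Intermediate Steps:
L(B, Q) = -155
g = 14519 (g = -155 - 1*(-14674) = -155 + 14674 = 14519)
(-2557 - 23761)/(-23391 - 18234) - g = (-2557 - 23761)/(-23391 - 18234) - 1*14519 = -26318/(-41625) - 14519 = -26318*(-1/41625) - 14519 = 26318/41625 - 14519 = -604327057/41625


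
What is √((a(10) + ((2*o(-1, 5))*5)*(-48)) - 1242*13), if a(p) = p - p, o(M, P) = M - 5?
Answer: 3*I*√1474 ≈ 115.18*I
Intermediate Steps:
o(M, P) = -5 + M
a(p) = 0
√((a(10) + ((2*o(-1, 5))*5)*(-48)) - 1242*13) = √((0 + ((2*(-5 - 1))*5)*(-48)) - 1242*13) = √((0 + ((2*(-6))*5)*(-48)) - 16146) = √((0 - 12*5*(-48)) - 16146) = √((0 - 60*(-48)) - 16146) = √((0 + 2880) - 16146) = √(2880 - 16146) = √(-13266) = 3*I*√1474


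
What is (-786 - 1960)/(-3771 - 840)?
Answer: 2746/4611 ≈ 0.59553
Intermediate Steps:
(-786 - 1960)/(-3771 - 840) = -2746/(-4611) = -2746*(-1/4611) = 2746/4611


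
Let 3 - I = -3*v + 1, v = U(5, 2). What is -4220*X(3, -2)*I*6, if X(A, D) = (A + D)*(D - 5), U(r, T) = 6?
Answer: 3544800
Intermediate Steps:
v = 6
X(A, D) = (-5 + D)*(A + D) (X(A, D) = (A + D)*(-5 + D) = (-5 + D)*(A + D))
I = 20 (I = 3 - (-3*6 + 1) = 3 - (-18 + 1) = 3 - 1*(-17) = 3 + 17 = 20)
-4220*X(3, -2)*I*6 = -4220*((-2)² - 5*3 - 5*(-2) + 3*(-2))*20*6 = -4220*(4 - 15 + 10 - 6)*20*6 = -4220*(-7*20)*6 = -(-590800)*6 = -4220*(-840) = 3544800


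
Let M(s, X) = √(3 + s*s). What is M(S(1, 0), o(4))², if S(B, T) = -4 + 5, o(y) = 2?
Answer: 4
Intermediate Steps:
S(B, T) = 1
M(s, X) = √(3 + s²)
M(S(1, 0), o(4))² = (√(3 + 1²))² = (√(3 + 1))² = (√4)² = 2² = 4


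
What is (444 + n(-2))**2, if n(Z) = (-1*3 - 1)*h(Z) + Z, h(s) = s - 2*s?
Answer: 188356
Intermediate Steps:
h(s) = -s
n(Z) = 5*Z (n(Z) = (-1*3 - 1)*(-Z) + Z = (-3 - 1)*(-Z) + Z = -(-4)*Z + Z = 4*Z + Z = 5*Z)
(444 + n(-2))**2 = (444 + 5*(-2))**2 = (444 - 10)**2 = 434**2 = 188356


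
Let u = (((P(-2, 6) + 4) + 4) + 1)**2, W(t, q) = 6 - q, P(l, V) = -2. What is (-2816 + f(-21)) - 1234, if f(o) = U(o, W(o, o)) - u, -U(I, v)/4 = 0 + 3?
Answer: -4111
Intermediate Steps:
U(I, v) = -12 (U(I, v) = -4*(0 + 3) = -4*3 = -12)
u = 49 (u = (((-2 + 4) + 4) + 1)**2 = ((2 + 4) + 1)**2 = (6 + 1)**2 = 7**2 = 49)
f(o) = -61 (f(o) = -12 - 1*49 = -12 - 49 = -61)
(-2816 + f(-21)) - 1234 = (-2816 - 61) - 1234 = -2877 - 1234 = -4111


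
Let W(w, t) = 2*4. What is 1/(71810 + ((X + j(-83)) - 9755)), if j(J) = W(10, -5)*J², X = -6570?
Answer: 1/110597 ≈ 9.0418e-6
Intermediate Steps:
W(w, t) = 8
j(J) = 8*J²
1/(71810 + ((X + j(-83)) - 9755)) = 1/(71810 + ((-6570 + 8*(-83)²) - 9755)) = 1/(71810 + ((-6570 + 8*6889) - 9755)) = 1/(71810 + ((-6570 + 55112) - 9755)) = 1/(71810 + (48542 - 9755)) = 1/(71810 + 38787) = 1/110597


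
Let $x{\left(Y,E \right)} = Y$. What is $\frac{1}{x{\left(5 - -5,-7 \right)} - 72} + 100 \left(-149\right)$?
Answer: $- \frac{923801}{62} \approx -14900.0$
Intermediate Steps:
$\frac{1}{x{\left(5 - -5,-7 \right)} - 72} + 100 \left(-149\right) = \frac{1}{\left(5 - -5\right) - 72} + 100 \left(-149\right) = \frac{1}{\left(5 + 5\right) - 72} - 14900 = \frac{1}{10 - 72} - 14900 = \frac{1}{-62} - 14900 = - \frac{1}{62} - 14900 = - \frac{923801}{62}$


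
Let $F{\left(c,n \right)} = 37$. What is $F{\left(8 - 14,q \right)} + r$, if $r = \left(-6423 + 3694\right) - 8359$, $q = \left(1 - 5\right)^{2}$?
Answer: $-11051$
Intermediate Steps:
$q = 16$ ($q = \left(-4\right)^{2} = 16$)
$r = -11088$ ($r = -2729 - 8359 = -11088$)
$F{\left(8 - 14,q \right)} + r = 37 - 11088 = -11051$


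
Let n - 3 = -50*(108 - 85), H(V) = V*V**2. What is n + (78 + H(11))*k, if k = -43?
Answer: -61734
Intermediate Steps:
H(V) = V**3
n = -1147 (n = 3 - 50*(108 - 85) = 3 - 50*23 = 3 - 1150 = -1147)
n + (78 + H(11))*k = -1147 + (78 + 11**3)*(-43) = -1147 + (78 + 1331)*(-43) = -1147 + 1409*(-43) = -1147 - 60587 = -61734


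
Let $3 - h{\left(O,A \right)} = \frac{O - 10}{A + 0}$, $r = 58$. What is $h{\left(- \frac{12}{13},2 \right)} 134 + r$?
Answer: $\frac{15494}{13} \approx 1191.8$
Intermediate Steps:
$h{\left(O,A \right)} = 3 - \frac{-10 + O}{A}$ ($h{\left(O,A \right)} = 3 - \frac{O - 10}{A + 0} = 3 - \frac{-10 + O}{A}$)
$h{\left(- \frac{12}{13},2 \right)} 134 + r = \frac{10 - - \frac{12}{13} + 3 \cdot 2}{2} \cdot 134 + 58 = \frac{10 - \left(-12\right) \frac{1}{13} + 6}{2} \cdot 134 + 58 = \frac{10 - - \frac{12}{13} + 6}{2} \cdot 134 + 58 = \frac{10 + \frac{12}{13} + 6}{2} \cdot 134 + 58 = \frac{1}{2} \cdot \frac{220}{13} \cdot 134 + 58 = \frac{110}{13} \cdot 134 + 58 = \frac{14740}{13} + 58 = \frac{15494}{13}$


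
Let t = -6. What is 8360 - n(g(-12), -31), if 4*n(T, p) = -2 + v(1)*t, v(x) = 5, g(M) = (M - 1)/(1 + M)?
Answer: 8368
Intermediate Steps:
g(M) = (-1 + M)/(1 + M)
n(T, p) = -8 (n(T, p) = (-2 + 5*(-6))/4 = (-2 - 30)/4 = (¼)*(-32) = -8)
8360 - n(g(-12), -31) = 8360 - 1*(-8) = 8360 + 8 = 8368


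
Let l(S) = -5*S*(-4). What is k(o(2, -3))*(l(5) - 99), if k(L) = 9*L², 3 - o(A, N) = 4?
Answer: 9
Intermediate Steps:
l(S) = 20*S
o(A, N) = -1 (o(A, N) = 3 - 1*4 = 3 - 4 = -1)
k(o(2, -3))*(l(5) - 99) = (9*(-1)²)*(20*5 - 99) = (9*1)*(100 - 99) = 9*1 = 9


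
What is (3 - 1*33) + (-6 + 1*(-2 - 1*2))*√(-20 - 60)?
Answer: -30 - 40*I*√5 ≈ -30.0 - 89.443*I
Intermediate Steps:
(3 - 1*33) + (-6 + 1*(-2 - 1*2))*√(-20 - 60) = (3 - 33) + (-6 + 1*(-2 - 2))*√(-80) = -30 + (-6 + 1*(-4))*(4*I*√5) = -30 + (-6 - 4)*(4*I*√5) = -30 - 40*I*√5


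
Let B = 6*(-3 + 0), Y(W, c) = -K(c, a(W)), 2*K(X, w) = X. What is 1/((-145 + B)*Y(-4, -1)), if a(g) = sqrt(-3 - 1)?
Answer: -2/163 ≈ -0.012270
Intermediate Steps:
a(g) = 2*I (a(g) = sqrt(-4) = 2*I)
K(X, w) = X/2
Y(W, c) = -c/2
B = -18 (B = 6*(-3) = -18)
1/((-145 + B)*Y(-4, -1)) = 1/((-145 - 18)*(-1/2*(-1))) = 1/(-163*1/2) = 1/(-163/2) = -2/163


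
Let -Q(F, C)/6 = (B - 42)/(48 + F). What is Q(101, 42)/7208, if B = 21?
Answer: 63/536996 ≈ 0.00011732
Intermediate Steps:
Q(F, C) = 126/(48 + F) (Q(F, C) = -6*(21 - 42)/(48 + F) = -(-126)/(48 + F) = 126/(48 + F))
Q(101, 42)/7208 = (126/(48 + 101))/7208 = (126/149)*(1/7208) = 63/536996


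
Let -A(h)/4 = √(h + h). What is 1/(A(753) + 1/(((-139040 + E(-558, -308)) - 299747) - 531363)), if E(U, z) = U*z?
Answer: 798286/15355429918732415 - 2549042151184*√1506/15355429918732415 ≈ -0.0064421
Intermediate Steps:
A(h) = -4*√2*√h (A(h) = -4*√(h + h) = -4*√2*√h)
1/(A(753) + 1/(((-139040 + E(-558, -308)) - 299747) - 531363)) = 1/(-4*√2*√753 + 1/(((-139040 - 558*(-308)) - 299747) - 531363)) = 1/(-4*√1506 + 1/(((-139040 + 171864) - 299747) - 531363)) = 1/(-4*√1506 + 1/((32824 - 299747) - 531363)) = 1/(-4*√1506 + 1/(-266923 - 531363)) = 1/(-4*√1506 + 1/(-798286)) = 1/(-4*√1506 - 1/798286) = 1/(-1/798286 - 4*√1506)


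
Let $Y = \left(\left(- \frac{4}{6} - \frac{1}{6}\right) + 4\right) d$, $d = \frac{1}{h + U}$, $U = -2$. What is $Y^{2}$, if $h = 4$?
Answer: $\frac{361}{144} \approx 2.5069$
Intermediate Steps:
$d = \frac{1}{2}$ ($d = \frac{1}{4 - 2} = \frac{1}{2} \approx 0.5$)
$Y = \frac{19}{12}$ ($Y = \left(\left(- \frac{4}{6} - \frac{1}{6}\right) + 4\right) \frac{1}{2} = \left(\left(\left(-4\right) \frac{1}{6} - \frac{1}{6}\right) + 4\right) \frac{1}{2} = \left(\left(- \frac{2}{3} - \frac{1}{6}\right) + 4\right) \frac{1}{2} = \left(- \frac{5}{6} + 4\right) \frac{1}{2} = \frac{19}{6} \cdot \frac{1}{2} = \frac{19}{12} \approx 1.5833$)
$Y^{2} = \left(\frac{19}{12}\right)^{2} = \frac{361}{144}$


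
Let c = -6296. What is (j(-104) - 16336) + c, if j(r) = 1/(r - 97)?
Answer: -4549033/201 ≈ -22632.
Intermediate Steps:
j(r) = 1/(-97 + r)
(j(-104) - 16336) + c = (1/(-97 - 104) - 16336) - 6296 = (1/(-201) - 16336) - 6296 = (-1/201 - 16336) - 6296 = -3283537/201 - 6296 = -4549033/201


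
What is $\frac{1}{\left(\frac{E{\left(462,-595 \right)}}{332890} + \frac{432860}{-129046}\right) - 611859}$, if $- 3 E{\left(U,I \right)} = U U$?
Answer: $- \frac{10739530735}{6571116855018917} \approx -1.6344 \cdot 10^{-6}$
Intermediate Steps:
$E{\left(U,I \right)} = - \frac{U^{2}}{3}$ ($E{\left(U,I \right)} = - \frac{U U}{3} = - \frac{U^{2}}{3}$)
$\frac{1}{\left(\frac{E{\left(462,-595 \right)}}{332890} + \frac{432860}{-129046}\right) - 611859} = \frac{1}{\left(\frac{\left(- \frac{1}{3}\right) 462^{2}}{332890} + \frac{432860}{-129046}\right) - 611859} = \frac{1}{\left(\left(- \frac{1}{3}\right) 213444 \cdot \frac{1}{332890} + 432860 \left(- \frac{1}{129046}\right)\right) - 611859} = \frac{1}{\left(\left(-71148\right) \frac{1}{332890} - \frac{216430}{64523}\right) - 611859} = \frac{1}{\left(- \frac{35574}{166445} - \frac{216430}{64523}\right) - 611859} = \frac{1}{- \frac{38319032552}{10739530735} - 611859} = \frac{1}{- \frac{6571116855018917}{10739530735}} = - \frac{10739530735}{6571116855018917}$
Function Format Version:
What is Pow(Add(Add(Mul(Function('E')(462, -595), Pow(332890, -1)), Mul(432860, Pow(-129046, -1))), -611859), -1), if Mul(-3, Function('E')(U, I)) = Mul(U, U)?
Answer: Rational(-10739530735, 6571116855018917) ≈ -1.6344e-6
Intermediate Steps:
Function('E')(U, I) = Mul(Rational(-1, 3), Pow(U, 2)) (Function('E')(U, I) = Mul(Rational(-1, 3), Mul(U, U)) = Mul(Rational(-1, 3), Pow(U, 2)))
Pow(Add(Add(Mul(Function('E')(462, -595), Pow(332890, -1)), Mul(432860, Pow(-129046, -1))), -611859), -1) = Pow(Add(Add(Mul(Mul(Rational(-1, 3), Pow(462, 2)), Pow(332890, -1)), Mul(432860, Pow(-129046, -1))), -611859), -1) = Pow(Add(Add(Mul(Mul(Rational(-1, 3), 213444), Rational(1, 332890)), Mul(432860, Rational(-1, 129046))), -611859), -1) = Pow(Add(Add(Mul(-71148, Rational(1, 332890)), Rational(-216430, 64523)), -611859), -1) = Pow(Add(Add(Rational(-35574, 166445), Rational(-216430, 64523)), -611859), -1) = Pow(Add(Rational(-38319032552, 10739530735), -611859), -1) = Pow(Rational(-6571116855018917, 10739530735), -1) = Rational(-10739530735, 6571116855018917)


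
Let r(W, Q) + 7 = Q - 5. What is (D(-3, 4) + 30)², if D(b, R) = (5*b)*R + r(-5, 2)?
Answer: 1600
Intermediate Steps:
r(W, Q) = -12 + Q (r(W, Q) = -7 + (Q - 5) = -7 + (-5 + Q) = -12 + Q)
D(b, R) = -10 + 5*R*b (D(b, R) = (5*b)*R + (-12 + 2) = 5*R*b - 10 = -10 + 5*R*b)
(D(-3, 4) + 30)² = ((-10 + 5*4*(-3)) + 30)² = ((-10 - 60) + 30)² = (-70 + 30)² = (-40)² = 1600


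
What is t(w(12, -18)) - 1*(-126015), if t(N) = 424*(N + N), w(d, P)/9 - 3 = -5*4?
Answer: -3729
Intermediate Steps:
w(d, P) = -153 (w(d, P) = 27 + 9*(-5*4) = 27 + 9*(-20) = 27 - 180 = -153)
t(N) = 848*N (t(N) = 424*(2*N) = 848*N)
t(w(12, -18)) - 1*(-126015) = 848*(-153) - 1*(-126015) = -129744 + 126015 = -3729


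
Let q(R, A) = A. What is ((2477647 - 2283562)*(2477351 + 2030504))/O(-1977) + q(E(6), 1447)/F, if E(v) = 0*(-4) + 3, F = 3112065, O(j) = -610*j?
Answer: 181517838129805831/250203801870 ≈ 7.2548e+5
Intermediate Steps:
E(v) = 3 (E(v) = 0 + 3 = 3)
((2477647 - 2283562)*(2477351 + 2030504))/O(-1977) + q(E(6), 1447)/F = ((2477647 - 2283562)*(2477351 + 2030504))/((-610*(-1977))) + 1447/3112065 = (194085*4507855)/1205970 + 1447*(1/3112065) = 874907037675*(1/1205970) + 1447/3112065 = 58327135845/80398 + 1447/3112065 = 181517838129805831/250203801870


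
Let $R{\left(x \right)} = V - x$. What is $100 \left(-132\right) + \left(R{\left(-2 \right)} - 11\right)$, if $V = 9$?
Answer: $-13200$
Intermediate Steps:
$R{\left(x \right)} = 9 - x$
$100 \left(-132\right) + \left(R{\left(-2 \right)} - 11\right) = 100 \left(-132\right) + \left(\left(9 - -2\right) - 11\right) = -13200 + \left(\left(9 + 2\right) - 11\right) = -13200 + \left(11 - 11\right) = -13200 + 0 = -13200$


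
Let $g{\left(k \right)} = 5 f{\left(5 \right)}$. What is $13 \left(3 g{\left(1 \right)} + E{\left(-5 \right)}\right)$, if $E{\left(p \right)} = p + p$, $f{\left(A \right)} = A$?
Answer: $845$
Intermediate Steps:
$E{\left(p \right)} = 2 p$
$g{\left(k \right)} = 25$ ($g{\left(k \right)} = 5 \cdot 5 = 25$)
$13 \left(3 g{\left(1 \right)} + E{\left(-5 \right)}\right) = 13 \left(3 \cdot 25 + 2 \left(-5\right)\right) = 13 \left(75 - 10\right) = 13 \cdot 65 = 845$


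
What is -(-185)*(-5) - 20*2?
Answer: -965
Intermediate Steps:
-(-185)*(-5) - 20*2 = -37*25 - 40 = -925 - 40 = -965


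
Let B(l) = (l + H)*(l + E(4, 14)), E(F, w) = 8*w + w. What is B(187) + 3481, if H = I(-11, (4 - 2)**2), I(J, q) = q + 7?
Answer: 65455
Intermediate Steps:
E(F, w) = 9*w
I(J, q) = 7 + q
H = 11 (H = 7 + (4 - 2)**2 = 7 + 2**2 = 7 + 4 = 11)
B(l) = (11 + l)*(126 + l) (B(l) = (l + 11)*(l + 9*14) = (11 + l)*(l + 126) = (11 + l)*(126 + l))
B(187) + 3481 = (1386 + 187**2 + 137*187) + 3481 = (1386 + 34969 + 25619) + 3481 = 61974 + 3481 = 65455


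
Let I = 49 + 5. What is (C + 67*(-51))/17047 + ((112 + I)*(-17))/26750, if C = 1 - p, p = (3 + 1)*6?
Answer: -70063317/228003625 ≈ -0.30729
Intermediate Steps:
p = 24 (p = 4*6 = 24)
C = -23 (C = 1 - 1*24 = 1 - 24 = -23)
I = 54
(C + 67*(-51))/17047 + ((112 + I)*(-17))/26750 = (-23 + 67*(-51))/17047 + ((112 + 54)*(-17))/26750 = (-23 - 3417)*(1/17047) + (166*(-17))*(1/26750) = -3440*1/17047 - 2822*1/26750 = -3440/17047 - 1411/13375 = -70063317/228003625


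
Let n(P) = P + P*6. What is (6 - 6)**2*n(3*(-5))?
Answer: 0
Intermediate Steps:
n(P) = 7*P (n(P) = P + 6*P = 7*P)
(6 - 6)**2*n(3*(-5)) = (6 - 6)**2*(7*(3*(-5))) = 0**2*(7*(-15)) = 0*(-105) = 0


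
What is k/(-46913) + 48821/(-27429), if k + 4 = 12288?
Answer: -2627277409/1286776677 ≈ -2.0418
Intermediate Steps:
k = 12284 (k = -4 + 12288 = 12284)
k/(-46913) + 48821/(-27429) = 12284/(-46913) + 48821/(-27429) = 12284*(-1/46913) + 48821*(-1/27429) = -12284/46913 - 48821/27429 = -2627277409/1286776677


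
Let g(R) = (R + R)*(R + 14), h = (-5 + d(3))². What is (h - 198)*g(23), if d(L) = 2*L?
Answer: -335294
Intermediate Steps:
h = 1 (h = (-5 + 2*3)² = (-5 + 6)² = 1² = 1)
g(R) = 2*R*(14 + R) (g(R) = (2*R)*(14 + R) = 2*R*(14 + R))
(h - 198)*g(23) = (1 - 198)*(2*23*(14 + 23)) = -394*23*37 = -197*1702 = -335294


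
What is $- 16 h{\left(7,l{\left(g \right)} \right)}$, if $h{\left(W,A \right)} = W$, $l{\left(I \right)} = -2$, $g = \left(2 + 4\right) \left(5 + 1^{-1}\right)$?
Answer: $-112$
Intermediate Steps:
$g = 36$ ($g = 6 \left(5 + 1\right) = 6 \cdot 6 = 36$)
$- 16 h{\left(7,l{\left(g \right)} \right)} = \left(-16\right) 7 = -112$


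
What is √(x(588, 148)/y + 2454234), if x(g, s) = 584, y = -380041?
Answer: √354467867435063410/380041 ≈ 1566.6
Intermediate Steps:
√(x(588, 148)/y + 2454234) = √(584/(-380041) + 2454234) = √(584*(-1/380041) + 2454234) = √(-584/380041 + 2454234) = √(932709543010/380041) = √354467867435063410/380041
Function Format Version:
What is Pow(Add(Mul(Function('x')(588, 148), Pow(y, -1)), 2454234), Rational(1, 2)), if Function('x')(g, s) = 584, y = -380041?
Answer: Mul(Rational(1, 380041), Pow(354467867435063410, Rational(1, 2))) ≈ 1566.6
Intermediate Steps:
Pow(Add(Mul(Function('x')(588, 148), Pow(y, -1)), 2454234), Rational(1, 2)) = Pow(Add(Mul(584, Pow(-380041, -1)), 2454234), Rational(1, 2)) = Pow(Add(Mul(584, Rational(-1, 380041)), 2454234), Rational(1, 2)) = Pow(Add(Rational(-584, 380041), 2454234), Rational(1, 2)) = Pow(Rational(932709543010, 380041), Rational(1, 2)) = Mul(Rational(1, 380041), Pow(354467867435063410, Rational(1, 2)))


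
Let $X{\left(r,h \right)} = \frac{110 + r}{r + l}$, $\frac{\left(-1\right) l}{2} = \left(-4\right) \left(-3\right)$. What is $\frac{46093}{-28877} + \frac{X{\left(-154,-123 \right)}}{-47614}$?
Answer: $- \frac{97663226186}{61185251771} \approx -1.5962$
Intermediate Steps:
$l = -24$ ($l = - 2 \left(\left(-4\right) \left(-3\right)\right) = \left(-2\right) 12 = -24$)
$X{\left(r,h \right)} = \frac{110 + r}{-24 + r}$ ($X{\left(r,h \right)} = \frac{110 + r}{r - 24} = \frac{110 + r}{-24 + r}$)
$\frac{46093}{-28877} + \frac{X{\left(-154,-123 \right)}}{-47614} = \frac{46093}{-28877} + \frac{\frac{1}{-24 - 154} \left(110 - 154\right)}{-47614} = 46093 \left(- \frac{1}{28877}\right) + \frac{1}{-178} \left(-44\right) \left(- \frac{1}{47614}\right) = - \frac{46093}{28877} + \left(- \frac{1}{178}\right) \left(-44\right) \left(- \frac{1}{47614}\right) = - \frac{46093}{28877} + \frac{22}{89} \left(- \frac{1}{47614}\right) = - \frac{46093}{28877} - \frac{11}{2118823} = - \frac{97663226186}{61185251771}$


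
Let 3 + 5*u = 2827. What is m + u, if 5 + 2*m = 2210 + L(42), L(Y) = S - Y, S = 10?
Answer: 16513/10 ≈ 1651.3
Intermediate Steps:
L(Y) = 10 - Y
u = 2824/5 (u = -⅗ + (⅕)*2827 = -⅗ + 2827/5 = 2824/5 ≈ 564.80)
m = 2173/2 (m = -5/2 + (2210 + (10 - 1*42))/2 = -5/2 + (2210 + (10 - 42))/2 = -5/2 + (2210 - 32)/2 = -5/2 + (½)*2178 = -5/2 + 1089 = 2173/2 ≈ 1086.5)
m + u = 2173/2 + 2824/5 = 16513/10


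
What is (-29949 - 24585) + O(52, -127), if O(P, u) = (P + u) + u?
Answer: -54736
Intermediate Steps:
O(P, u) = P + 2*u
(-29949 - 24585) + O(52, -127) = (-29949 - 24585) + (52 + 2*(-127)) = -54534 + (52 - 254) = -54534 - 202 = -54736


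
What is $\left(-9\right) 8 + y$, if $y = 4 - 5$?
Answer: $-73$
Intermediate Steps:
$y = -1$ ($y = 4 - 5 = -1$)
$\left(-9\right) 8 + y = \left(-9\right) 8 - 1 = -72 - 1 = -73$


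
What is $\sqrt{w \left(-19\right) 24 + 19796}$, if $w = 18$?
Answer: $2 \sqrt{2897} \approx 107.65$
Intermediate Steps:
$\sqrt{w \left(-19\right) 24 + 19796} = \sqrt{18 \left(-19\right) 24 + 19796} = \sqrt{\left(-342\right) 24 + 19796} = \sqrt{-8208 + 19796} = \sqrt{11588} = 2 \sqrt{2897}$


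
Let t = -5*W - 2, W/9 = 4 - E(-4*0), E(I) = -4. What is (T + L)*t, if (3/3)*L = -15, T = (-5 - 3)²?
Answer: -17738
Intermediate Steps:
T = 64 (T = (-8)² = 64)
L = -15
W = 72 (W = 9*(4 - 1*(-4)) = 9*(4 + 4) = 9*8 = 72)
t = -362 (t = -5*72 - 2 = -360 - 2 = -362)
(T + L)*t = (64 - 15)*(-362) = 49*(-362) = -17738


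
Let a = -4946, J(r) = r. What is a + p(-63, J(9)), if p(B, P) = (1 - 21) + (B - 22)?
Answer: -5051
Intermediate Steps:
p(B, P) = -42 + B (p(B, P) = -20 + (-22 + B) = -42 + B)
a + p(-63, J(9)) = -4946 + (-42 - 63) = -4946 - 105 = -5051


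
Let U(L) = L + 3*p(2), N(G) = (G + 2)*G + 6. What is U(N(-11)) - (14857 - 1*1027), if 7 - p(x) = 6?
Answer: -13722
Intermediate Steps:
p(x) = 1 (p(x) = 7 - 1*6 = 7 - 6 = 1)
N(G) = 6 + G*(2 + G) (N(G) = (2 + G)*G + 6 = G*(2 + G) + 6 = 6 + G*(2 + G))
U(L) = 3 + L (U(L) = L + 3*1 = L + 3 = 3 + L)
U(N(-11)) - (14857 - 1*1027) = (3 + (6 + (-11)² + 2*(-11))) - (14857 - 1*1027) = (3 + (6 + 121 - 22)) - (14857 - 1027) = (3 + 105) - 1*13830 = 108 - 13830 = -13722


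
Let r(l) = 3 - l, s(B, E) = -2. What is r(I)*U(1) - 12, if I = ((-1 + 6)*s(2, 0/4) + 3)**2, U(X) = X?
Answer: -58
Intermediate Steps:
I = 49 (I = ((-1 + 6)*(-2) + 3)**2 = (5*(-2) + 3)**2 = (-10 + 3)**2 = (-7)**2 = 49)
r(I)*U(1) - 12 = (3 - 1*49)*1 - 12 = (3 - 49)*1 - 12 = -46*1 - 12 = -46 - 12 = -58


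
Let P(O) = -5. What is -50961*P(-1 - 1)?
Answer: 254805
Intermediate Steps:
-50961*P(-1 - 1) = -50961*(-5) = 254805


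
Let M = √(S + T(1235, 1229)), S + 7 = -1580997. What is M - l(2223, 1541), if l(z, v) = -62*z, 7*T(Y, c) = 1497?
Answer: 137826 + I*√77458717/7 ≈ 1.3783e+5 + 1257.3*I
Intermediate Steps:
T(Y, c) = 1497/7 (T(Y, c) = (⅐)*1497 = 1497/7)
S = -1581004 (S = -7 - 1580997 = -1581004)
M = I*√77458717/7 (M = √(-1581004 + 1497/7) = √(-11065531/7) = I*√77458717/7 ≈ 1257.3*I)
M - l(2223, 1541) = I*√77458717/7 - (-62)*2223 = I*√77458717/7 - 1*(-137826) = I*√77458717/7 + 137826 = 137826 + I*√77458717/7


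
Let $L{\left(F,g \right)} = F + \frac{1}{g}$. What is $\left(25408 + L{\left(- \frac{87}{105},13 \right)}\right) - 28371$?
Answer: $- \frac{1348507}{455} \approx -2963.8$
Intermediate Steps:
$\left(25408 + L{\left(- \frac{87}{105},13 \right)}\right) - 28371 = \left(25408 + \left(- \frac{87}{105} + \frac{1}{13}\right)\right) - 28371 = \left(25408 + \left(\left(-87\right) \frac{1}{105} + \frac{1}{13}\right)\right) - 28371 = \left(25408 + \left(- \frac{29}{35} + \frac{1}{13}\right)\right) - 28371 = \left(25408 - \frac{342}{455}\right) - 28371 = \frac{11560298}{455} - 28371 = - \frac{1348507}{455}$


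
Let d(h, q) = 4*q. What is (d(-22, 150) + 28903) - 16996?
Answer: 12507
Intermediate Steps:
(d(-22, 150) + 28903) - 16996 = (4*150 + 28903) - 16996 = (600 + 28903) - 16996 = 29503 - 16996 = 12507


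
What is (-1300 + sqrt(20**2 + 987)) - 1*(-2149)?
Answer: 849 + sqrt(1387) ≈ 886.24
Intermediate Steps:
(-1300 + sqrt(20**2 + 987)) - 1*(-2149) = (-1300 + sqrt(400 + 987)) + 2149 = (-1300 + sqrt(1387)) + 2149 = 849 + sqrt(1387)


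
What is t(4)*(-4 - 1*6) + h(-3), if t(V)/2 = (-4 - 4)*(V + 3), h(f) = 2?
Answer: 1122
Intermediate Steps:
t(V) = -48 - 16*V (t(V) = 2*((-4 - 4)*(V + 3)) = 2*(-8*(3 + V)) = 2*(-24 - 8*V) = -48 - 16*V)
t(4)*(-4 - 1*6) + h(-3) = (-48 - 16*4)*(-4 - 1*6) + 2 = (-48 - 64)*(-4 - 6) + 2 = -112*(-10) + 2 = 1120 + 2 = 1122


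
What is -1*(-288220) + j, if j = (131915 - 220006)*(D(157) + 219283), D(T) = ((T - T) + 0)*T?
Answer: -19316570533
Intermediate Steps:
D(T) = 0 (D(T) = (0 + 0)*T = 0*T = 0)
j = -19316858753 (j = (131915 - 220006)*(0 + 219283) = -88091*219283 = -19316858753)
-1*(-288220) + j = -1*(-288220) - 19316858753 = 288220 - 19316858753 = -19316570533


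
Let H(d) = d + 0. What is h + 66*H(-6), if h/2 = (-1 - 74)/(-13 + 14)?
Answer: -546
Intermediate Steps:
h = -150 (h = 2*((-1 - 74)/(-13 + 14)) = 2*(-75/1) = 2*(-75*1) = 2*(-75) = -150)
H(d) = d
h + 66*H(-6) = -150 + 66*(-6) = -150 - 396 = -546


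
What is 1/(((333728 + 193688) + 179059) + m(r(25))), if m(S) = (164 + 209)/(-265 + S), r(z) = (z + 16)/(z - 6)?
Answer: 4994/3528129063 ≈ 1.4155e-6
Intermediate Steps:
r(z) = (16 + z)/(-6 + z)
m(S) = 373/(-265 + S)
1/(((333728 + 193688) + 179059) + m(r(25))) = 1/(((333728 + 193688) + 179059) + 373/(-265 + (16 + 25)/(-6 + 25))) = 1/((527416 + 179059) + 373/(-265 + 41/19)) = 1/(706475 + 373/(-265 + (1/19)*41)) = 1/(706475 + 373/(-265 + 41/19)) = 1/(706475 + 373/(-4994/19)) = 1/(706475 + 373*(-19/4994)) = 1/(706475 - 7087/4994) = 1/(3528129063/4994) = 4994/3528129063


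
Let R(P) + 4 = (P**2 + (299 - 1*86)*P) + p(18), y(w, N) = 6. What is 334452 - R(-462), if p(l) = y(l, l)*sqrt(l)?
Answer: 219418 - 18*sqrt(2) ≈ 2.1939e+5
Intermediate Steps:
p(l) = 6*sqrt(l)
R(P) = -4 + P**2 + 18*sqrt(2) + 213*P (R(P) = -4 + ((P**2 + (299 - 1*86)*P) + 6*sqrt(18)) = -4 + ((P**2 + (299 - 86)*P) + 6*(3*sqrt(2))) = -4 + ((P**2 + 213*P) + 18*sqrt(2)) = -4 + (P**2 + 18*sqrt(2) + 213*P) = -4 + P**2 + 18*sqrt(2) + 213*P)
334452 - R(-462) = 334452 - (-4 + (-462)**2 + 18*sqrt(2) + 213*(-462)) = 334452 - (-4 + 213444 + 18*sqrt(2) - 98406) = 334452 - (115034 + 18*sqrt(2)) = 334452 + (-115034 - 18*sqrt(2)) = 219418 - 18*sqrt(2)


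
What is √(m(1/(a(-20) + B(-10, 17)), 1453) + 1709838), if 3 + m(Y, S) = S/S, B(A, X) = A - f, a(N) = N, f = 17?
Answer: 2*√427459 ≈ 1307.6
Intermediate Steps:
B(A, X) = -17 + A (B(A, X) = A - 1*17 = A - 17 = -17 + A)
m(Y, S) = -2 (m(Y, S) = -3 + S/S = -3 + 1 = -2)
√(m(1/(a(-20) + B(-10, 17)), 1453) + 1709838) = √(-2 + 1709838) = √1709836 = 2*√427459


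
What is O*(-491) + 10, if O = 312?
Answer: -153182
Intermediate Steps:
O*(-491) + 10 = 312*(-491) + 10 = -153192 + 10 = -153182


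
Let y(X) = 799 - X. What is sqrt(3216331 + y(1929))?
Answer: sqrt(3215201) ≈ 1793.1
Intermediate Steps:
sqrt(3216331 + y(1929)) = sqrt(3216331 + (799 - 1*1929)) = sqrt(3216331 + (799 - 1929)) = sqrt(3216331 - 1130) = sqrt(3215201)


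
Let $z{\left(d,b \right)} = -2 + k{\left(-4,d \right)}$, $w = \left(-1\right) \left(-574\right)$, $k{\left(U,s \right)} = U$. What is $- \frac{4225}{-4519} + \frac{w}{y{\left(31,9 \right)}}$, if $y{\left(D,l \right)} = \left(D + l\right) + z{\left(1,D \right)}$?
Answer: $\frac{1368778}{76823} \approx 17.817$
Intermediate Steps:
$w = 574$
$z{\left(d,b \right)} = -6$ ($z{\left(d,b \right)} = -2 - 4 = -6$)
$y{\left(D,l \right)} = -6 + D + l$ ($y{\left(D,l \right)} = \left(D + l\right) - 6 = -6 + D + l$)
$- \frac{4225}{-4519} + \frac{w}{y{\left(31,9 \right)}} = - \frac{4225}{-4519} + \frac{574}{-6 + 31 + 9} = \left(-4225\right) \left(- \frac{1}{4519}\right) + \frac{574}{34} = \frac{4225}{4519} + 574 \cdot \frac{1}{34} = \frac{4225}{4519} + \frac{287}{17} = \frac{1368778}{76823}$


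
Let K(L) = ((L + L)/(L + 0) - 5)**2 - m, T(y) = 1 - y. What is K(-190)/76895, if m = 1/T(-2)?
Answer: 2/17745 ≈ 0.00011271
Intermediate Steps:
m = 1/3 (m = 1/(1 - 1*(-2)) = 1/(1 + 2) = 1/3 ≈ 0.33333)
K(L) = 26/3 (K(L) = ((L + L)/(L + 0) - 5)**2 - 1*1/3 = ((2*L)/L - 5)**2 - 1/3 = (2 - 5)**2 - 1/3 = (-3)**2 - 1/3 = 9 - 1/3 = 26/3)
K(-190)/76895 = (26/3)/76895 = (26/3)*(1/76895) = 2/17745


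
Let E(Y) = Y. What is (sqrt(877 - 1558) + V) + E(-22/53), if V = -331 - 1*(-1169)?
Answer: 44392/53 + I*sqrt(681) ≈ 837.58 + 26.096*I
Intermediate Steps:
V = 838 (V = -331 + 1169 = 838)
(sqrt(877 - 1558) + V) + E(-22/53) = (sqrt(877 - 1558) + 838) - 22/53 = (sqrt(-681) + 838) - 22*1/53 = (I*sqrt(681) + 838) - 22/53 = (838 + I*sqrt(681)) - 22/53 = 44392/53 + I*sqrt(681)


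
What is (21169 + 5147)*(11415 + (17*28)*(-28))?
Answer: -50342508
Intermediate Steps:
(21169 + 5147)*(11415 + (17*28)*(-28)) = 26316*(11415 + 476*(-28)) = 26316*(11415 - 13328) = 26316*(-1913) = -50342508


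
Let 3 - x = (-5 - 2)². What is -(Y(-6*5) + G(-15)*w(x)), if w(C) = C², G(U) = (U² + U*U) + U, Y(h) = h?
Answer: -920430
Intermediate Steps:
x = -46 (x = 3 - (-5 - 2)² = 3 - 1*(-7)² = 3 - 1*49 = 3 - 49 = -46)
G(U) = U + 2*U² (G(U) = (U² + U²) + U = 2*U² + U = U + 2*U²)
-(Y(-6*5) + G(-15)*w(x)) = -(-6*5 - 15*(1 + 2*(-15))*(-46)²) = -(-30 - 15*(1 - 30)*2116) = -(-30 - 15*(-29)*2116) = -(-30 + 435*2116) = -(-30 + 920460) = -1*920430 = -920430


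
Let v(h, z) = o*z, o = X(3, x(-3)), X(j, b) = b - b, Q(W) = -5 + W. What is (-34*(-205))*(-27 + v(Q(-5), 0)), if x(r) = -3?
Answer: -188190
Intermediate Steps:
X(j, b) = 0
o = 0
v(h, z) = 0 (v(h, z) = 0*z = 0)
(-34*(-205))*(-27 + v(Q(-5), 0)) = (-34*(-205))*(-27 + 0) = 6970*(-27) = -188190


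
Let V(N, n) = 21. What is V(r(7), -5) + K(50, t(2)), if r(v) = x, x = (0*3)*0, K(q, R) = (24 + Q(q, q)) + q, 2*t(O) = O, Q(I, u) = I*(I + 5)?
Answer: 2845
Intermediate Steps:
Q(I, u) = I*(5 + I)
t(O) = O/2
K(q, R) = 24 + q + q*(5 + q) (K(q, R) = (24 + q*(5 + q)) + q = 24 + q + q*(5 + q))
x = 0 (x = 0*0 = 0)
r(v) = 0
V(r(7), -5) + K(50, t(2)) = 21 + (24 + 50 + 50*(5 + 50)) = 21 + (24 + 50 + 50*55) = 21 + (24 + 50 + 2750) = 21 + 2824 = 2845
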